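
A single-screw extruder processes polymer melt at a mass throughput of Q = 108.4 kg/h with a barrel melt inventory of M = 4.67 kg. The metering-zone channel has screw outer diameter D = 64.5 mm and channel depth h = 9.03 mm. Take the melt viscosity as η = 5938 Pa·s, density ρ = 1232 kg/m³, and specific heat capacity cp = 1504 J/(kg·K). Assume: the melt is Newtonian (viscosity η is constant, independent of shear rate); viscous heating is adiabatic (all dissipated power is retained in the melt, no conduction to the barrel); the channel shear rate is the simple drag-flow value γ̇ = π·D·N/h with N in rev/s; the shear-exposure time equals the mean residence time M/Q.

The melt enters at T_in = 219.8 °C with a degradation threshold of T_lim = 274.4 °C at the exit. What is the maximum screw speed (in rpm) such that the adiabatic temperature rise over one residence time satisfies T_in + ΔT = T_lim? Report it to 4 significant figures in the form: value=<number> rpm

value=28.02 rpm

Convert throughput: Q = 108.4 kg/h = 108.4/3600 = 0.0301111 kg/s
Mean residence time: t_res = M/Q_s = 4.67 kg / 0.0301111 kg/s = 155.092 s
D = 64.5 mm = 0.0645 m;  h = 9.03 mm = 0.00903 m
Allowable rise: ΔT_a = T_lim − T_in = 274.4 − 219.8 = 54.6 K
γ̇_max² = ΔT_a·ρ·cp/(η·t_res) = 54.6·1232·1504/(5938·155.092) = 109.855 s⁻²
Take the square root: γ̇_max = √(109.855) = 10.4812 s⁻¹
N_max = γ̇_max h / (πD) = 10.4812·0.00903/(π·0.0645) = 0.467077 rev/s → ×60 = 28.0246 rpm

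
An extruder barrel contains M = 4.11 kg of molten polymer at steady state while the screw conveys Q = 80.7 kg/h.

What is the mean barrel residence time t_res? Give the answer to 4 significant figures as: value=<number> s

Throughput in SI: Q_s = 80.7 kg/h ÷ 3600 s/h = 0.0224167 kg/s
t_res = M / Q_s = 4.11 / 0.0224167 = 183.346 s

value=183.3 s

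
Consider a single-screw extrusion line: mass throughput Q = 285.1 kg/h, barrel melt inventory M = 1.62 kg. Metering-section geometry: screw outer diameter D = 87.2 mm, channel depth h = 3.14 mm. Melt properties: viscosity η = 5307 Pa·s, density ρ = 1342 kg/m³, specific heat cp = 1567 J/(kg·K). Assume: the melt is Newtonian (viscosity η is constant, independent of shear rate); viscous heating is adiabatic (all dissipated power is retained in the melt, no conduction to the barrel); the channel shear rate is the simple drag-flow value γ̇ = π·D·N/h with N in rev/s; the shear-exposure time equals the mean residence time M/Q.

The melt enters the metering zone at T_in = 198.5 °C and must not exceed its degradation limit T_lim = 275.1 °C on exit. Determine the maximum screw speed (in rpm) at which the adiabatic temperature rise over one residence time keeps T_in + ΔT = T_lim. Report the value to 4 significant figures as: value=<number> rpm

Throughput in SI: Q_s = 285.1 kg/h ÷ 3600 s/h = 0.0791944 kg/s
t_res = M / Q_s = 1.62 / 0.0791944 = 20.456 s
Geometry in SI: D = 87.2 mm → 0.0872 m, h = 3.14 mm → 0.00314 m
ΔT_a = T_lim − T_in = 275.1 − 198.5 = 76.6 K
γ̇_max² = ΔT_a·ρ·cp/(η·t_res) = 76.6·1342·1567/(5307·20.456) = 1483.82 s⁻²
γ̇_max = √1483.82 = 38.5204 s⁻¹
Solve γ̇ = πDN/h for N: N_max = γ̇_max·h/(π·D) = 38.5204 × 0.00314 / (π × 0.0872) = 0.441523 rev/s = 26.4914 rpm

value=26.49 rpm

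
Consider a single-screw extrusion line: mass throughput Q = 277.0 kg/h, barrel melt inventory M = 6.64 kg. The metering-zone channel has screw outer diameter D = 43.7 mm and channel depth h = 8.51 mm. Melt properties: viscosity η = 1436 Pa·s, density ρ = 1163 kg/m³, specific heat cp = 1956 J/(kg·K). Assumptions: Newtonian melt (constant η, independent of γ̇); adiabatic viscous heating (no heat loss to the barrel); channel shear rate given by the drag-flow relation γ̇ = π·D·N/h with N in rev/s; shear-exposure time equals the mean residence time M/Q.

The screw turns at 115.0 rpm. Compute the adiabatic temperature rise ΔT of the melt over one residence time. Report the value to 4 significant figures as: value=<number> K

Convert throughput: Q = 277.0 kg/h = 277.0/3600 = 0.0769444 kg/s
Mean residence time: t_res = M/Q_s = 6.64 kg / 0.0769444 kg/s = 86.296 s
D = 43.7 mm = 0.0437 m;  h = 8.51 mm = 0.00851 m;  N = 115.0 rpm / 60 = 1.91667 rev/s
Shear rate: γ̇ = πDN/h = π·0.0437·1.91667/0.00851 = 30.9206 s⁻¹
ΔT = η·γ̇²·t_res/(ρ·cp) = [1436 × 30.9206² × 86.296] / [1163 × 1956] = 52.0827 K

value=52.08 K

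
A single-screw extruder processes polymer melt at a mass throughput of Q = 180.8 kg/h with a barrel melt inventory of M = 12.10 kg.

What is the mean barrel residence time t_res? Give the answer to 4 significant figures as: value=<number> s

value=240.9 s

Throughput in SI: Q_s = 180.8 kg/h ÷ 3600 s/h = 0.0502222 kg/s
Mean residence time: t_res = M/Q_s = 12.10 kg / 0.0502222 kg/s = 240.929 s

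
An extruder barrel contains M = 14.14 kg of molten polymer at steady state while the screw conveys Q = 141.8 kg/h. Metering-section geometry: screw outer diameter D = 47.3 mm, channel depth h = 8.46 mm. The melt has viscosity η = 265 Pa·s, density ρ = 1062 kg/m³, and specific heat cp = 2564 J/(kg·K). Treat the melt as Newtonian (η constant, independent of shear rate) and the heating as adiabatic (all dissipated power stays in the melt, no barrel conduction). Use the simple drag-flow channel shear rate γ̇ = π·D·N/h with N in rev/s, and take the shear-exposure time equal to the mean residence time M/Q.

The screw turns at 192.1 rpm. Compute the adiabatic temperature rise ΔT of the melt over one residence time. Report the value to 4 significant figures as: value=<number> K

Throughput in SI: Q_s = 141.8 kg/h ÷ 3600 s/h = 0.0393889 kg/s
t_res = M / Q_s = 14.14 / 0.0393889 = 358.984 s
Convert to SI: D = 0.0473 m, h = 0.00846 m, N = 192.1/60 = 3.20167 rev/s
γ̇ = π·D·N / h = π · 0.0473 · 3.20167 / 0.00846 = 56.2363 s⁻¹
ΔT = η·γ̇²·t_res/(ρ·cp) = [265 × 56.2363² × 358.984] / [1062 × 2564] = 110.487 K

value=110.5 K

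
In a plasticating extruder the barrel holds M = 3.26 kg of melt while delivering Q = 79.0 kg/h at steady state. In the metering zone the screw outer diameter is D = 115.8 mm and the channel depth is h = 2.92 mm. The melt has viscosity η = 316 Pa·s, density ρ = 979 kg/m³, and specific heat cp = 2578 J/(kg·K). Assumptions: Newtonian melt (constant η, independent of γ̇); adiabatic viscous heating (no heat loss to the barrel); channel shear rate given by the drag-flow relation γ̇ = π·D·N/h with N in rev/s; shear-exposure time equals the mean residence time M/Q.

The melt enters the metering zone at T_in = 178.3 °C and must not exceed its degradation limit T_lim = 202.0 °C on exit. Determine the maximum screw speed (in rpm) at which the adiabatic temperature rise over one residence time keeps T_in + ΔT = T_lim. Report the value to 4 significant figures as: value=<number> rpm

value=17.19 rpm

Throughput in SI: Q_s = 79.0 kg/h ÷ 3600 s/h = 0.0219444 kg/s
t_res = M / Q_s = 3.26 / 0.0219444 = 148.557 s
Geometry in SI: D = 115.8 mm → 0.1158 m, h = 2.92 mm → 0.00292 m
Allowable rise: ΔT_a = T_lim − T_in = 202.0 − 178.3 = 23.7 K
γ̇_max² = ΔT_a·ρ·cp/(η·t_res) = 23.7·979·2578/(316·148.557) = 1274.19 s⁻²
Take the square root: γ̇_max = √(1274.19) = 35.6958 s⁻¹
N_max = γ̇_max·h / (π·D) = 35.6958 · 0.00292 / (π · 0.1158) = 0.286511 rev/s = 17.1907 rpm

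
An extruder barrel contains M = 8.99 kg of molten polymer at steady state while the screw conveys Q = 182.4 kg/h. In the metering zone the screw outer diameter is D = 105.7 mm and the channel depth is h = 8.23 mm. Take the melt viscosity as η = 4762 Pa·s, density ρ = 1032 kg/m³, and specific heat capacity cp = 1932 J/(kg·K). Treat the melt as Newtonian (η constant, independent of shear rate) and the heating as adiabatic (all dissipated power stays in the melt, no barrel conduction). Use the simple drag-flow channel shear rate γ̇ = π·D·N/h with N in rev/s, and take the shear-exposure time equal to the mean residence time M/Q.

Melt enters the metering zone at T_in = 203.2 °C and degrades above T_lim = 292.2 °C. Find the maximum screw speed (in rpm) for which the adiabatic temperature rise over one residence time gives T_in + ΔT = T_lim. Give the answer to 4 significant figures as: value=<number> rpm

value=21.55 rpm

Convert throughput: Q = 182.4 kg/h = 182.4/3600 = 0.0506667 kg/s
t_res = M / Q_s = 8.99 ÷ 0.0506667 = 177.434 s
Convert to metres: D = 0.1057 m, h = 0.00823 m
ΔT_a = T_lim − T_in = 292.2 °C − 203.2 °C = 89 K
γ̇_max² = ΔT_a·ρ·cp / (η·t_res) = [89 × 1032 × 1932] / [4762 × 177.434] = 210.015 s⁻²
Take the square root: γ̇_max = √(210.015) = 14.4919 s⁻¹
N_max = γ̇_max h / (πD) = 14.4919·0.00823/(π·0.1057) = 0.35917 rev/s → ×60 = 21.5502 rpm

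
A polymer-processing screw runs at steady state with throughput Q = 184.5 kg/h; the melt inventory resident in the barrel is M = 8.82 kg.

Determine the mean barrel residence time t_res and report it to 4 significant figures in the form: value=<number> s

value=172.1 s

Throughput in SI: Q_s = 184.5 kg/h ÷ 3600 s/h = 0.05125 kg/s
t_res = M / Q_s = 8.82 / 0.05125 = 172.098 s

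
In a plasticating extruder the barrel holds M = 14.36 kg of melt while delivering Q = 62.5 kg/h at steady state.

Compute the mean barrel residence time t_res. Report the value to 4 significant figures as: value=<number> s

Q_s = Q / 3600 = 62.5 / 3600 = 0.0173611 kg/s
t_res = M / Q_s = 14.36 ÷ 0.0173611 = 827.136 s

value=827.1 s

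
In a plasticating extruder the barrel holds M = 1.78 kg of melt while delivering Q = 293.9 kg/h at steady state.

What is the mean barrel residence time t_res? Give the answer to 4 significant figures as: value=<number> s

value=21.80 s

Throughput in SI: Q_s = 293.9 kg/h ÷ 3600 s/h = 0.0816389 kg/s
t_res = M / Q_s = 1.78 ÷ 0.0816389 = 21.8033 s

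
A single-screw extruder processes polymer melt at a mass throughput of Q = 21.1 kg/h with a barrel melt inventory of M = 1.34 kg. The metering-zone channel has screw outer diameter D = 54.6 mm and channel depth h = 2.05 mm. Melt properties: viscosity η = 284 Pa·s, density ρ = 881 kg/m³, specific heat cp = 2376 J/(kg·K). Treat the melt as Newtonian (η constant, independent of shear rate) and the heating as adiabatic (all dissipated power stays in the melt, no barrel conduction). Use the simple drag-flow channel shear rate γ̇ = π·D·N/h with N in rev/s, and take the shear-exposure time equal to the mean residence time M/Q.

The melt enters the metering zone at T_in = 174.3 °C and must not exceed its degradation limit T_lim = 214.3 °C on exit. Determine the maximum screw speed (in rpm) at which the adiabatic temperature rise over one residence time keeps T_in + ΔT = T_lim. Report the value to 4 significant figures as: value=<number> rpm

Throughput in SI: Q_s = 21.1 kg/h ÷ 3600 s/h = 0.00586111 kg/s
t_res = M / Q_s = 1.34 ÷ 0.00586111 = 228.626 s
D = 54.6 mm = 0.0546 m;  h = 2.05 mm = 0.00205 m
ΔT_a = T_lim − T_in = 214.3 °C − 174.3 °C = 40 K
Invert ΔT = ηγ̇²t_res/(ρcp) for γ̇: γ̇_max² = ΔT_a ρ cp / (η t_res) = 40·881·2376 / (284·228.626) = 1289.55 s⁻²
γ̇_max = √1289.55 = 35.9103 s⁻¹
Solve γ̇ = πDN/h for N: N_max = γ̇_max·h/(π·D) = 35.9103 × 0.00205 / (π × 0.0546) = 0.429172 rev/s = 25.7503 rpm

value=25.75 rpm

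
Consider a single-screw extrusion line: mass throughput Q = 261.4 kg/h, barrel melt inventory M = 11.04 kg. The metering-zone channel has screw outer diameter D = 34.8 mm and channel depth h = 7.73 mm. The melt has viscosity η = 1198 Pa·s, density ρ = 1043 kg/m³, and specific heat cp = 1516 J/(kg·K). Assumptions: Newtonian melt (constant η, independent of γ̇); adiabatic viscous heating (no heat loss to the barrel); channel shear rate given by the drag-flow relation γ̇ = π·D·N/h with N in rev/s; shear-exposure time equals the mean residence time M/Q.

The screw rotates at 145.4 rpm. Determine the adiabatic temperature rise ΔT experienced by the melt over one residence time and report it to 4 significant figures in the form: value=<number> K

Throughput in SI: Q_s = 261.4 kg/h ÷ 3600 s/h = 0.0726111 kg/s
t_res = M / Q_s = 11.04 / 0.0726111 = 152.043 s
D = 34.8 mm = 0.0348 m;  h = 7.73 mm = 0.00773 m;  N = 145.4 rpm / 60 = 2.42333 rev/s
γ̇ = π·D·N / h = π · 0.0348 · 2.42333 / 0.00773 = 34.2738 s⁻¹
Adiabatic rise: ΔT = η γ̇² t_res / (ρ cp) = 1198·(34.2738)²·152.043 / (1043·1516) = 135.321 K

value=135.3 K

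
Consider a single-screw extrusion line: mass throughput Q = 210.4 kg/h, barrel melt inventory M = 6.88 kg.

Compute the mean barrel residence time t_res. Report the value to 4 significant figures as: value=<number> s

value=117.7 s

Throughput in SI: Q_s = 210.4 kg/h ÷ 3600 s/h = 0.0584444 kg/s
t_res = M / Q_s = 6.88 ÷ 0.0584444 = 117.719 s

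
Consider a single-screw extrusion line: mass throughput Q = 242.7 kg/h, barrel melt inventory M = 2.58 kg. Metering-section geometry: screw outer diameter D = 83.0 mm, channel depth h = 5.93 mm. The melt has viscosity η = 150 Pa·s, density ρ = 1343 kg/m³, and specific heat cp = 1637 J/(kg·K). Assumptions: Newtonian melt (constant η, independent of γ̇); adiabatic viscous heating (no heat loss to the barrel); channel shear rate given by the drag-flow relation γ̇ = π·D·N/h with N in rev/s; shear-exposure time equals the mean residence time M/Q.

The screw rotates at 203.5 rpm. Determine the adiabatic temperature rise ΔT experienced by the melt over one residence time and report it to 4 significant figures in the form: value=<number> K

value=58.08 K

Throughput in SI: Q_s = 242.7 kg/h ÷ 3600 s/h = 0.0674167 kg/s
t_res = M / Q_s = 2.58 / 0.0674167 = 38.2695 s
D = 83.0 mm = 0.083 m;  h = 5.93 mm = 0.00593 m;  N = 203.5 rpm / 60 = 3.39167 rev/s
γ̇ = π·D·N / h = π · 0.083 · 3.39167 / 0.00593 = 149.137 s⁻¹
ΔT = η·γ̇²·t_res / (ρ·cp) = 150 · (149.137)² · 38.2695 / (1343 · 1637) = 58.0754 K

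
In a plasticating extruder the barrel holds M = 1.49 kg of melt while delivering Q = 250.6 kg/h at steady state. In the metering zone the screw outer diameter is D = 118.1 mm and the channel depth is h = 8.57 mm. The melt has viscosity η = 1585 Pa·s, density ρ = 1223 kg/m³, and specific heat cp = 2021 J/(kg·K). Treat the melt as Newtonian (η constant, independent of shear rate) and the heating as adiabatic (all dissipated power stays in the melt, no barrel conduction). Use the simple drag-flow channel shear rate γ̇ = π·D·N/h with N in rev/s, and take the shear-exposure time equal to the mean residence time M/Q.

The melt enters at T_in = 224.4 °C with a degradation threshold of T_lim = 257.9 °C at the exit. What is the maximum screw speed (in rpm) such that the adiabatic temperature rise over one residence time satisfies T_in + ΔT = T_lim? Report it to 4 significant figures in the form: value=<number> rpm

Convert throughput: Q = 250.6 kg/h = 250.6/3600 = 0.0696111 kg/s
t_res = M / Q_s = 1.49 ÷ 0.0696111 = 21.4046 s
Convert to metres: D = 0.1181 m, h = 0.00857 m
Allowable rise: ΔT_a = T_lim − T_in = 257.9 − 224.4 = 33.5 K
Invert ΔT = ηγ̇²t_res/(ρcp) for γ̇: γ̇_max² = ΔT_a ρ cp / (η t_res) = 33.5·1223·2021 / (1585·21.4046) = 2440.62 s⁻²
γ̇_max = √2440.62 = 49.4027 s⁻¹
Solve γ̇ = πDN/h for N: N_max = γ̇_max·h/(π·D) = 49.4027 × 0.00857 / (π × 0.1181) = 1.14112 rev/s = 68.4672 rpm

value=68.47 rpm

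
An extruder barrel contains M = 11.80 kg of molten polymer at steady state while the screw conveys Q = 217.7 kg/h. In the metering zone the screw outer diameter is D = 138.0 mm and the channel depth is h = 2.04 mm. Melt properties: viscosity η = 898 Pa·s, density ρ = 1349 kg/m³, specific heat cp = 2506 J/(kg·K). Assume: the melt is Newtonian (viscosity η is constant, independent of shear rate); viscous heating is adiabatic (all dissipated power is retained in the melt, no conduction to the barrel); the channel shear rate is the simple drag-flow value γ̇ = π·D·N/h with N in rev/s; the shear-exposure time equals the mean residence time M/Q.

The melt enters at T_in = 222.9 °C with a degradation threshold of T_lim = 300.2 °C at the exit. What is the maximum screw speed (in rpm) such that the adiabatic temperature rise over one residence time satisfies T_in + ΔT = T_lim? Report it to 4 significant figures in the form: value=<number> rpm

Throughput in SI: Q_s = 217.7 kg/h ÷ 3600 s/h = 0.0604722 kg/s
t_res = M / Q_s = 11.80 ÷ 0.0604722 = 195.131 s
Convert to metres: D = 0.138 m, h = 0.00204 m
ΔT_a = T_lim − T_in = 300.2 °C − 222.9 °C = 77.3 K
γ̇_max² = ΔT_a·ρ·cp/(η·t_res) = 77.3·1349·2506/(898·195.131) = 1491.32 s⁻²
γ̇_max = √1491.32 = 38.6176 s⁻¹
Solve γ̇ = πDN/h for N: N_max = γ̇_max·h/(π·D) = 38.6176 × 0.00204 / (π × 0.138) = 0.181713 rev/s = 10.9028 rpm

value=10.90 rpm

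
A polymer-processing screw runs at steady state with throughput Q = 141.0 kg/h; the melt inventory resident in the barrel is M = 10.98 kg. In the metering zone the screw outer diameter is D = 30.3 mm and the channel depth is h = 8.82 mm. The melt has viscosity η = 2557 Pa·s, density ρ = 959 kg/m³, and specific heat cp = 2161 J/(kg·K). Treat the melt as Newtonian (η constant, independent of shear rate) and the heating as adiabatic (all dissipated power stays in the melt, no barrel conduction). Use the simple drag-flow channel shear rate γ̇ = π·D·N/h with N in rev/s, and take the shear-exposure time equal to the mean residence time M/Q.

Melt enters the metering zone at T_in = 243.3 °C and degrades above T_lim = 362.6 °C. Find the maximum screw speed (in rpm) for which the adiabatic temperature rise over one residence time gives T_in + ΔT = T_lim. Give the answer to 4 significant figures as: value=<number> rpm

value=103.2 rpm

Throughput in SI: Q_s = 141.0 kg/h ÷ 3600 s/h = 0.0391667 kg/s
Mean residence time: t_res = M/Q_s = 10.98 kg / 0.0391667 kg/s = 280.34 s
Convert to metres: D = 0.0303 m, h = 0.00882 m
Allowable rise: ΔT_a = T_lim − T_in = 362.6 − 243.3 = 119.3 K
Invert ΔT = ηγ̇²t_res/(ρcp) for γ̇: γ̇_max² = ΔT_a ρ cp / (η t_res) = 119.3·959·2161 / (2557·280.34) = 344.903 s⁻²
Take the square root: γ̇_max = √(344.903) = 18.5716 s⁻¹
N_max = γ̇_max h / (πD) = 18.5716·0.00882/(π·0.0303) = 1.72078 rev/s → ×60 = 103.247 rpm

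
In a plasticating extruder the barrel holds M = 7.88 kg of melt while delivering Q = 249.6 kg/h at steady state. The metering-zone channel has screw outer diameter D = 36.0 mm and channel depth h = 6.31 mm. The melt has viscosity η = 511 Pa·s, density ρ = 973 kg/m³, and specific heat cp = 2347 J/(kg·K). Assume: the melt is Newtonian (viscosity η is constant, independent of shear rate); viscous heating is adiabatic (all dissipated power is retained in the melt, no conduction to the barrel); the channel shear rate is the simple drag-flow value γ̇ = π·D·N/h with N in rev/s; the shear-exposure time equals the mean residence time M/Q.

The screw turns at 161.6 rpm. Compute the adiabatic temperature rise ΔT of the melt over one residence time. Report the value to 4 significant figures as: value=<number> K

value=59.27 K

Throughput in SI: Q_s = 249.6 kg/h ÷ 3600 s/h = 0.0693333 kg/s
t_res = M / Q_s = 7.88 ÷ 0.0693333 = 113.654 s
D = 36.0 mm = 0.036 m;  h = 6.31 mm = 0.00631 m;  N = 161.6 rpm / 60 = 2.69333 rev/s
γ̇ = π D N / h = (π)(0.036)(2.69333) / 0.00631 = 48.274 s⁻¹
ΔT = η·γ̇²·t_res / (ρ·cp) = 511 · (48.274)² · 113.654 / (973 · 2347) = 59.266 K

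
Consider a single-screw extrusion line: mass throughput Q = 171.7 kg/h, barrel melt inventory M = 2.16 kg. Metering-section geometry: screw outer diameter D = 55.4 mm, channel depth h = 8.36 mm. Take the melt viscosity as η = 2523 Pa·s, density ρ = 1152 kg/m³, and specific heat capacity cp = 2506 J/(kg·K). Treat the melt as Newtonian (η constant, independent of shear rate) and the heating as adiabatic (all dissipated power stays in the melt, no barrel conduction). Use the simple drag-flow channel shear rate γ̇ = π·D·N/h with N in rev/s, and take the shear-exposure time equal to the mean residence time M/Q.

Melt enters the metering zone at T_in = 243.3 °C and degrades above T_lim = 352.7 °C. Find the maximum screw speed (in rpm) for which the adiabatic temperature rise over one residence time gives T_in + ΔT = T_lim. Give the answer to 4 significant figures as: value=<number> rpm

value=151.5 rpm

Throughput in SI: Q_s = 171.7 kg/h ÷ 3600 s/h = 0.0476944 kg/s
t_res = M / Q_s = 2.16 ÷ 0.0476944 = 45.2883 s
D = 55.4 mm = 0.0554 m;  h = 8.36 mm = 0.00836 m
ΔT_a = T_lim − T_in = 352.7 °C − 243.3 °C = 109.4 K
Invert ΔT = ηγ̇²t_res/(ρcp) for γ̇: γ̇_max² = ΔT_a ρ cp / (η t_res) = 109.4·1152·2506 / (2523·45.2883) = 2764.06 s⁻²
γ̇_max = sqrt(2764.06) = 52.5743 s⁻¹
N_max = γ̇_max h / (πD) = 52.5743·0.00836/(π·0.0554) = 2.52534 rev/s → ×60 = 151.521 rpm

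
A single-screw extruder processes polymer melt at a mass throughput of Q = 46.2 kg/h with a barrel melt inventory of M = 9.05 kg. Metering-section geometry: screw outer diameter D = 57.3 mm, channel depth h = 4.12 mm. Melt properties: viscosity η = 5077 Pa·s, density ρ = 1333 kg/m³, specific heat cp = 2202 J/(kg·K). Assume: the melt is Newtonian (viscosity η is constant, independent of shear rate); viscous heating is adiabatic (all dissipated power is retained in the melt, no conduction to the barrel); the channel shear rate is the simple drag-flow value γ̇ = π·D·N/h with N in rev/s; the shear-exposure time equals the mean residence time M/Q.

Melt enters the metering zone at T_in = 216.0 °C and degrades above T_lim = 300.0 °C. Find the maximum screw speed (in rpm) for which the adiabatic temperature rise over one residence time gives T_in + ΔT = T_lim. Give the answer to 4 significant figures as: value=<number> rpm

Throughput in SI: Q_s = 46.2 kg/h ÷ 3600 s/h = 0.0128333 kg/s
t_res = M / Q_s = 9.05 / 0.0128333 = 705.195 s
Convert to metres: D = 0.0573 m, h = 0.00412 m
ΔT_a = T_lim − T_in = 300.0 − 216.0 = 84 K
Invert ΔT = ηγ̇²t_res/(ρcp) for γ̇: γ̇_max² = ΔT_a ρ cp / (η t_res) = 84·1333·2202 / (5077·705.195) = 68.8669 s⁻²
γ̇_max = sqrt(68.8669) = 8.29861 s⁻¹
N_max = γ̇_max h / (πD) = 8.29861·0.00412/(π·0.0573) = 0.189932 rev/s → ×60 = 11.3959 rpm

value=11.40 rpm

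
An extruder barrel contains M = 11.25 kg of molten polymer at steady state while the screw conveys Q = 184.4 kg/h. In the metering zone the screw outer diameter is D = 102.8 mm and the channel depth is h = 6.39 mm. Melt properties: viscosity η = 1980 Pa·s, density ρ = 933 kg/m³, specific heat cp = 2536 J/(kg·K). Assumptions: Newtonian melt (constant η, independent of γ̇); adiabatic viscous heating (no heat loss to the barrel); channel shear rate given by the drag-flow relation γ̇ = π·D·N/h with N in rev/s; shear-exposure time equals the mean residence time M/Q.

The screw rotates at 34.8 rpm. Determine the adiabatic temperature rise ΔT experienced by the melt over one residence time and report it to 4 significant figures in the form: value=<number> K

value=157.9 K

Convert throughput: Q = 184.4 kg/h = 184.4/3600 = 0.0512222 kg/s
t_res = M / Q_s = 11.25 / 0.0512222 = 219.631 s
D = 102.8 mm = 0.1028 m;  h = 6.39 mm = 0.00639 m;  N = 34.8 rpm / 60 = 0.58 rev/s
γ̇ = π·D·N / h = π · 0.1028 · 0.58 / 0.00639 = 29.3137 s⁻¹
ΔT = η·γ̇²·t_res/(ρ·cp) = [1980 × 29.3137² × 219.631] / [933 × 2536] = 157.931 K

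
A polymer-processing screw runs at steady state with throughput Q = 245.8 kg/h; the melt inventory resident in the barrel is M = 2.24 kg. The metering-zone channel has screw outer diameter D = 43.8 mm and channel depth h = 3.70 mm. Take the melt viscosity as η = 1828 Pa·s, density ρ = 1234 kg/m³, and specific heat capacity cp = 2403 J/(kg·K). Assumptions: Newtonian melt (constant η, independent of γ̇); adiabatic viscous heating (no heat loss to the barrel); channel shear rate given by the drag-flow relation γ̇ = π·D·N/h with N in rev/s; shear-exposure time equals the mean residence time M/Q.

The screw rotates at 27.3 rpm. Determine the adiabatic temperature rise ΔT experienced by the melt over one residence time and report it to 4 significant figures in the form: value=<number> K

Throughput in SI: Q_s = 245.8 kg/h ÷ 3600 s/h = 0.0682778 kg/s
Mean residence time: t_res = M/Q_s = 2.24 kg / 0.0682778 kg/s = 32.8072 s
Geometry in metres: D = 43.8 mm → 0.0438 m, h = 3.70 mm → 0.0037 m; screw speed N = 27.3 rpm = 0.455 rev/s
Shear rate: γ̇ = πDN/h = π·0.0438·0.455/0.0037 = 16.9213 s⁻¹
ΔT = η·γ̇²·t_res / (ρ·cp) = 1828 · (16.9213)² · 32.8072 / (1234 · 2403) = 5.79086 K

value=5.791 K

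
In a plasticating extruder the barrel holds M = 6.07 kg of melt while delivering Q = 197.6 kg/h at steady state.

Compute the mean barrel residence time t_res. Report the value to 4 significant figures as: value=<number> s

value=110.6 s

Convert throughput: Q = 197.6 kg/h = 197.6/3600 = 0.0548889 kg/s
Mean residence time: t_res = M/Q_s = 6.07 kg / 0.0548889 kg/s = 110.587 s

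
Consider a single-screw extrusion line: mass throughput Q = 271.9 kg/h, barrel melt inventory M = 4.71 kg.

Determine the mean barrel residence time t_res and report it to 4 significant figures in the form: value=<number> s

value=62.36 s

Q_s = Q / 3600 = 271.9 / 3600 = 0.0755278 kg/s
Mean residence time: t_res = M/Q_s = 4.71 kg / 0.0755278 kg/s = 62.3612 s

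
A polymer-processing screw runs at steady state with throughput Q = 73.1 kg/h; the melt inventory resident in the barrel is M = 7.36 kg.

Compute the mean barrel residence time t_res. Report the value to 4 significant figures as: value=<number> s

value=362.5 s

Convert throughput: Q = 73.1 kg/h = 73.1/3600 = 0.0203056 kg/s
t_res = M / Q_s = 7.36 / 0.0203056 = 362.462 s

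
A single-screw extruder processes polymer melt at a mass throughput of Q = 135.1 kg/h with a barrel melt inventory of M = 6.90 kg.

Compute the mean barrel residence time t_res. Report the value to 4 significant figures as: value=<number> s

value=183.9 s

Throughput in SI: Q_s = 135.1 kg/h ÷ 3600 s/h = 0.0375278 kg/s
Mean residence time: t_res = M/Q_s = 6.90 kg / 0.0375278 kg/s = 183.864 s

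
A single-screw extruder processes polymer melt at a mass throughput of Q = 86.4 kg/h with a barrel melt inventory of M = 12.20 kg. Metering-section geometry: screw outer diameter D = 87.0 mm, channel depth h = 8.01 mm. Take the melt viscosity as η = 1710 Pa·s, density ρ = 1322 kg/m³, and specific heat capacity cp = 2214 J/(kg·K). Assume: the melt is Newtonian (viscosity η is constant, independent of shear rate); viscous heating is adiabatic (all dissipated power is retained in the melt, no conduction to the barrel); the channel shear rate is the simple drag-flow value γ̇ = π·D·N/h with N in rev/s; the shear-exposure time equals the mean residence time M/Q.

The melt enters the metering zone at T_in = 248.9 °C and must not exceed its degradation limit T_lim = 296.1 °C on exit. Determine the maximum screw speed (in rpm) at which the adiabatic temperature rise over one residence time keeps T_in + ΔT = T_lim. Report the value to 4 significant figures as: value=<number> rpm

Q_s = Q / 3600 = 86.4 / 3600 = 0.024 kg/s
t_res = M / Q_s = 12.20 ÷ 0.024 = 508.333 s
D = 87.0 mm = 0.087 m;  h = 8.01 mm = 0.00801 m
Allowable rise: ΔT_a = T_lim − T_in = 296.1 − 248.9 = 47.2 K
Invert ΔT = ηγ̇²t_res/(ρcp) for γ̇: γ̇_max² = ΔT_a ρ cp / (η t_res) = 47.2·1322·2214 / (1710·508.333) = 158.93 s⁻²
γ̇_max = sqrt(158.93) = 12.6068 s⁻¹
Solve γ̇ = πDN/h for N: N_max = γ̇_max·h/(π·D) = 12.6068 × 0.00801 / (π × 0.087) = 0.369459 rev/s = 22.1676 rpm

value=22.17 rpm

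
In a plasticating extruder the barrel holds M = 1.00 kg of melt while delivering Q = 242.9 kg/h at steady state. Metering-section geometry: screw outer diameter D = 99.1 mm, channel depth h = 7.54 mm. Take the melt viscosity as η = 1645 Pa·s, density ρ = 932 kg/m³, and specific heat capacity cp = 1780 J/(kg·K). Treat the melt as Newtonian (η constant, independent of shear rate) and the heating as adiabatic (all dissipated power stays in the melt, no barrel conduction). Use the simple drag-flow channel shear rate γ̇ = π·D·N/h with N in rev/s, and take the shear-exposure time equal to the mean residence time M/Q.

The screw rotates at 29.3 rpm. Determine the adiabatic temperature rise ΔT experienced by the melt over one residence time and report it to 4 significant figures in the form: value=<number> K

Throughput in SI: Q_s = 242.9 kg/h ÷ 3600 s/h = 0.0674722 kg/s
t_res = M / Q_s = 1.00 ÷ 0.0674722 = 14.8209 s
Convert to SI: D = 0.0991 m, h = 0.00754 m, N = 29.3/60 = 0.488333 rev/s
Shear rate: γ̇ = πDN/h = π·0.0991·0.488333/0.00754 = 20.1636 s⁻¹
ΔT = η·γ̇²·t_res / (ρ·cp) = 1645 · (20.1636)² · 14.8209 / (932 · 1780) = 5.97506 K

value=5.975 K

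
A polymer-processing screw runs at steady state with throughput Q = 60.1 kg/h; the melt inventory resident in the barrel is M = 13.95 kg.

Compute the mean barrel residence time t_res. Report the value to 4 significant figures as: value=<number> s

Convert throughput: Q = 60.1 kg/h = 60.1/3600 = 0.0166944 kg/s
t_res = M / Q_s = 13.95 / 0.0166944 = 835.607 s

value=835.6 s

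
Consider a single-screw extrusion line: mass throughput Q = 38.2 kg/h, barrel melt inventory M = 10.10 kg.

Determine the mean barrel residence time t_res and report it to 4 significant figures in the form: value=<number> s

value=951.8 s

Convert throughput: Q = 38.2 kg/h = 38.2/3600 = 0.0106111 kg/s
t_res = M / Q_s = 10.10 ÷ 0.0106111 = 951.832 s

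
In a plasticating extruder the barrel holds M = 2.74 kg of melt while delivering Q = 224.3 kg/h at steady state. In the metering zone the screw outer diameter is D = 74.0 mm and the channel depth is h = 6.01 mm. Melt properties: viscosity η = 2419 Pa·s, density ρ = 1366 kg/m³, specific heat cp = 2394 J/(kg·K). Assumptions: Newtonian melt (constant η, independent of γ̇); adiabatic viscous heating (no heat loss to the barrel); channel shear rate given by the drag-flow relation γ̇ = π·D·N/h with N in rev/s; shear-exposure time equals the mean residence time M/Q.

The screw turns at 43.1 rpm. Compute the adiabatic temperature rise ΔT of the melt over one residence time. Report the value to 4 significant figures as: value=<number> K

value=25.12 K

Throughput in SI: Q_s = 224.3 kg/h ÷ 3600 s/h = 0.0623056 kg/s
Mean residence time: t_res = M/Q_s = 2.74 kg / 0.0623056 kg/s = 43.9768 s
Geometry in metres: D = 74.0 mm → 0.074 m, h = 6.01 mm → 0.00601 m; screw speed N = 43.1 rpm = 0.718333 rev/s
γ̇ = π D N / h = (π)(0.074)(0.718333) / 0.00601 = 27.7865 s⁻¹
Adiabatic rise: ΔT = η γ̇² t_res / (ρ cp) = 2419·(27.7865)²·43.9768 / (1366·2394) = 25.116 K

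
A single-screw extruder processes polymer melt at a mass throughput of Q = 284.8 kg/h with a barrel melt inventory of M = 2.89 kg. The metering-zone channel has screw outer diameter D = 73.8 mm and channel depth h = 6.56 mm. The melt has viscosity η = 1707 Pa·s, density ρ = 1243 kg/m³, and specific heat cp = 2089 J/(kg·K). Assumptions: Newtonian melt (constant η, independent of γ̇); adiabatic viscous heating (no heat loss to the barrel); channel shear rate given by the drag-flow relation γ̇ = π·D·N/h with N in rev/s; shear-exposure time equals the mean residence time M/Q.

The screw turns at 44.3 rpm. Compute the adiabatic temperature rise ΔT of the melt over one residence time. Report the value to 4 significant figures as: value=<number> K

Convert throughput: Q = 284.8 kg/h = 284.8/3600 = 0.0791111 kg/s
Mean residence time: t_res = M/Q_s = 2.89 kg / 0.0791111 kg/s = 36.5309 s
Geometry in metres: D = 73.8 mm → 0.0738 m, h = 6.56 mm → 0.00656 m; screw speed N = 44.3 rpm = 0.738333 rev/s
Shear rate: γ̇ = πDN/h = π·0.0738·0.738333/0.00656 = 26.0949 s⁻¹
ΔT = η·γ̇²·t_res / (ρ·cp) = 1707 · (26.0949)² · 36.5309 / (1243 · 2089) = 16.3529 K

value=16.35 K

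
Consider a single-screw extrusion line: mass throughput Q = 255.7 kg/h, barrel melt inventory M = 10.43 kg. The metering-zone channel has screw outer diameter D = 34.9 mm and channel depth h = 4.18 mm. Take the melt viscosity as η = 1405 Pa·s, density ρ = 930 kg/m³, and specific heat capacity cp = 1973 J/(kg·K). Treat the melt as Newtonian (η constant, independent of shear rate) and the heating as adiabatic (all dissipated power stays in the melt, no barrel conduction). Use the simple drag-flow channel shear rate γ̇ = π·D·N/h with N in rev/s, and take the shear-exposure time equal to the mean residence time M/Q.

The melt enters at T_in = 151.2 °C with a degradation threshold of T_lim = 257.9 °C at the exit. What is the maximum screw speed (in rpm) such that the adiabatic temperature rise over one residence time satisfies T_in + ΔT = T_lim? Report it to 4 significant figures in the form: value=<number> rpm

Throughput in SI: Q_s = 255.7 kg/h ÷ 3600 s/h = 0.0710278 kg/s
t_res = M / Q_s = 10.43 ÷ 0.0710278 = 146.844 s
Geometry in SI: D = 34.9 mm → 0.0349 m, h = 4.18 mm → 0.00418 m
ΔT_a = T_lim − T_in = 257.9 °C − 151.2 °C = 106.7 K
γ̇_max² = ΔT_a·ρ·cp/(η·t_res) = 106.7·930·1973/(1405·146.844) = 948.947 s⁻²
γ̇_max = √948.947 = 30.805 s⁻¹
Solve γ̇ = πDN/h for N: N_max = γ̇_max·h/(π·D) = 30.805 × 0.00418 / (π × 0.0349) = 1.17442 rev/s = 70.465 rpm

value=70.46 rpm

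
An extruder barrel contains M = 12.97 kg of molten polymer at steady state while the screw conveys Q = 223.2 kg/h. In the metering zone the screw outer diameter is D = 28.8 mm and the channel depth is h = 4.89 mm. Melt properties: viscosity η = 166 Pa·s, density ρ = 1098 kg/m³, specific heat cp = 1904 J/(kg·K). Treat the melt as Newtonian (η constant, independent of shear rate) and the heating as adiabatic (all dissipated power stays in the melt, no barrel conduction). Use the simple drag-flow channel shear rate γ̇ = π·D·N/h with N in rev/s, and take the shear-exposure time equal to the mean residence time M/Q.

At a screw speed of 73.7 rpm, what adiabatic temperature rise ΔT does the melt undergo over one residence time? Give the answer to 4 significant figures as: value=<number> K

Q_s = Q / 3600 = 223.2 / 3600 = 0.062 kg/s
t_res = M / Q_s = 12.97 / 0.062 = 209.194 s
Convert to SI: D = 0.0288 m, h = 0.00489 m, N = 73.7/60 = 1.22833 rev/s
γ̇ = π D N / h = (π)(0.0288)(1.22833) / 0.00489 = 22.7274 s⁻¹
ΔT = η·γ̇²·t_res/(ρ·cp) = [166 × 22.7274² × 209.194] / [1098 × 1904] = 8.57999 K

value=8.580 K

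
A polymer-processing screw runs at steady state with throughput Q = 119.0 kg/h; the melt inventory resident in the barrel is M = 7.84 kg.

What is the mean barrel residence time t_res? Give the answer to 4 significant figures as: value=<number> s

value=237.2 s

Throughput in SI: Q_s = 119.0 kg/h ÷ 3600 s/h = 0.0330556 kg/s
t_res = M / Q_s = 7.84 / 0.0330556 = 237.176 s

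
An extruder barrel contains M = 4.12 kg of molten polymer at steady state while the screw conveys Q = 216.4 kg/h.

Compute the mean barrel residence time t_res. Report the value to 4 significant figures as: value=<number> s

Q_s = Q / 3600 = 216.4 / 3600 = 0.0601111 kg/s
t_res = M / Q_s = 4.12 ÷ 0.0601111 = 68.5397 s

value=68.54 s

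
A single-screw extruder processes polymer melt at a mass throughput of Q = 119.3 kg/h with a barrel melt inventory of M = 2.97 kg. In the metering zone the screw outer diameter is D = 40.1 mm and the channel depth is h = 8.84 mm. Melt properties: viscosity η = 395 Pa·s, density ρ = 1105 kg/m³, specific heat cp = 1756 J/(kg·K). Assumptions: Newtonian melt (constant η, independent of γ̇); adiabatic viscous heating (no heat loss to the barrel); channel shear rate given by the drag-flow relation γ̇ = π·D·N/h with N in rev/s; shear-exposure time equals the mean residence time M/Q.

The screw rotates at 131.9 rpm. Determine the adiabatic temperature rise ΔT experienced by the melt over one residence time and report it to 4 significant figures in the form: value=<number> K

Throughput in SI: Q_s = 119.3 kg/h ÷ 3600 s/h = 0.0331389 kg/s
t_res = M / Q_s = 2.97 ÷ 0.0331389 = 89.6228 s
D = 40.1 mm = 0.0401 m;  h = 8.84 mm = 0.00884 m;  N = 131.9 rpm / 60 = 2.19833 rev/s
Shear rate: γ̇ = πDN/h = π·0.0401·2.19833/0.00884 = 31.3282 s⁻¹
ΔT = η·γ̇²·t_res/(ρ·cp) = [395 × 31.3282² × 89.6228] / [1105 × 1756] = 17.9061 K

value=17.91 K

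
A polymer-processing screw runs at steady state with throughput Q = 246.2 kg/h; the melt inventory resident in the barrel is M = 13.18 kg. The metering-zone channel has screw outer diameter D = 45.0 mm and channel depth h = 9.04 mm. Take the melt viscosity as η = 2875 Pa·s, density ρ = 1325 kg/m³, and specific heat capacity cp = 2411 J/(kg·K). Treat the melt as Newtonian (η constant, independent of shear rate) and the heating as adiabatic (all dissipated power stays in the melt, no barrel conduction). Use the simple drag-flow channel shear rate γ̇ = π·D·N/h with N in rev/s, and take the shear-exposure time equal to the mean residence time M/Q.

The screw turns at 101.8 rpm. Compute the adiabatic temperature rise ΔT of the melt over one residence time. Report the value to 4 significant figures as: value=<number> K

value=122.1 K

Throughput in SI: Q_s = 246.2 kg/h ÷ 3600 s/h = 0.0683889 kg/s
t_res = M / Q_s = 13.18 / 0.0683889 = 192.721 s
D = 45.0 mm = 0.045 m;  h = 9.04 mm = 0.00904 m;  N = 101.8 rpm / 60 = 1.69667 rev/s
γ̇ = π·D·N / h = π · 0.045 · 1.69667 / 0.00904 = 26.5333 s⁻¹
Adiabatic rise: ΔT = η γ̇² t_res / (ρ cp) = 2875·(26.5333)²·192.721 / (1325·2411) = 122.106 K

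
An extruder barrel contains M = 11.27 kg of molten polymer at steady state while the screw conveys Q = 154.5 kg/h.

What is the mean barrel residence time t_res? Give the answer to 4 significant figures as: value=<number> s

value=262.6 s

Q_s = Q / 3600 = 154.5 / 3600 = 0.0429167 kg/s
t_res = M / Q_s = 11.27 ÷ 0.0429167 = 262.602 s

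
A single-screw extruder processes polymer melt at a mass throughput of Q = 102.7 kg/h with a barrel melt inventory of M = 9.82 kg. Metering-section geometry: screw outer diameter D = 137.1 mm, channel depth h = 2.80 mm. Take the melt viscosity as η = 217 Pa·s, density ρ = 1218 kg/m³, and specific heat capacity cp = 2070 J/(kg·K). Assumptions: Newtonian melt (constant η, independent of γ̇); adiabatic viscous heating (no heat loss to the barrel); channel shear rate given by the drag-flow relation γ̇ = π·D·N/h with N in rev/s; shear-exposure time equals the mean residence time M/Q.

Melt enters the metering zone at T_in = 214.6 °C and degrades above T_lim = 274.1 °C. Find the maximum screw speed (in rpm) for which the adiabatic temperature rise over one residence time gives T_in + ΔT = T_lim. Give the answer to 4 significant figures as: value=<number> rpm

value=17.48 rpm

Q_s = Q / 3600 = 102.7 / 3600 = 0.0285278 kg/s
Mean residence time: t_res = M/Q_s = 9.82 kg / 0.0285278 kg/s = 344.226 s
Geometry in SI: D = 137.1 mm → 0.1371 m, h = 2.80 mm → 0.0028 m
ΔT_a = T_lim − T_in = 274.1 °C − 214.6 °C = 59.5 K
γ̇_max² = ΔT_a·ρ·cp/(η·t_res) = 59.5·1218·2070/(217·344.226) = 2008.31 s⁻²
γ̇_max = sqrt(2008.31) = 44.8142 s⁻¹
Solve γ̇ = πDN/h for N: N_max = γ̇_max·h/(π·D) = 44.8142 × 0.0028 / (π × 0.1371) = 0.291331 rev/s = 17.4798 rpm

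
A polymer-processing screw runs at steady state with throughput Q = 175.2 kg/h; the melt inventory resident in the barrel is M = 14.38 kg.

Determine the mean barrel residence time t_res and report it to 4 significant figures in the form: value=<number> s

Throughput in SI: Q_s = 175.2 kg/h ÷ 3600 s/h = 0.0486667 kg/s
t_res = M / Q_s = 14.38 / 0.0486667 = 295.479 s

value=295.5 s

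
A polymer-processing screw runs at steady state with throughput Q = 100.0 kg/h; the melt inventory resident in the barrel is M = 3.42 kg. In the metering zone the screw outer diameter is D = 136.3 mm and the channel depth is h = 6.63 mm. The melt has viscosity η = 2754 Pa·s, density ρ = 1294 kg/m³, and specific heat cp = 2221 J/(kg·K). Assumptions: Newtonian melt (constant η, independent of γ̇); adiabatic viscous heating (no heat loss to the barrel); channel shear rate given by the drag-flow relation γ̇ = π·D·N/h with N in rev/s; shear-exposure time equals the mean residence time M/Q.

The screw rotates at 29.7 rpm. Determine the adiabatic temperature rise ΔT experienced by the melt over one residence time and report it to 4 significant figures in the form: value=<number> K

Q_s = Q / 3600 = 100.0 / 3600 = 0.0277778 kg/s
Mean residence time: t_res = M/Q_s = 3.42 kg / 0.0277778 kg/s = 123.12 s
D = 136.3 mm = 0.1363 m;  h = 6.63 mm = 0.00663 m;  N = 29.7 rpm / 60 = 0.495 rev/s
γ̇ = π D N / h = (π)(0.1363)(0.495) / 0.00663 = 31.9696 s⁻¹
Adiabatic rise: ΔT = η γ̇² t_res / (ρ cp) = 2754·(31.9696)²·123.12 / (1294·2221) = 120.583 K

value=120.6 K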